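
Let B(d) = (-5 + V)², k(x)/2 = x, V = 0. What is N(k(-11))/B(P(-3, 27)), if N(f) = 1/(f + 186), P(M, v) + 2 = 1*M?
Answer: 1/4100 ≈ 0.00024390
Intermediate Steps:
P(M, v) = -2 + M (P(M, v) = -2 + 1*M = -2 + M)
k(x) = 2*x
B(d) = 25 (B(d) = (-5 + 0)² = (-5)² = 25)
N(f) = 1/(186 + f)
N(k(-11))/B(P(-3, 27)) = 1/((186 + 2*(-11))*25) = (1/25)/(186 - 22) = (1/25)/164 = (1/164)*(1/25) = 1/4100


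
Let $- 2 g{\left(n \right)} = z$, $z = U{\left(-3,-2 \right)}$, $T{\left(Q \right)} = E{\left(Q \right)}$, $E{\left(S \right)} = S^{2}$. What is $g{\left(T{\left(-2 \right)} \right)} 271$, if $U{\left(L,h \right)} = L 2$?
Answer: $813$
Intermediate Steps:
$T{\left(Q \right)} = Q^{2}$
$U{\left(L,h \right)} = 2 L$
$z = -6$ ($z = 2 \left(-3\right) = -6$)
$g{\left(n \right)} = 3$ ($g{\left(n \right)} = \left(- \frac{1}{2}\right) \left(-6\right) = 3$)
$g{\left(T{\left(-2 \right)} \right)} 271 = 3 \cdot 271 = 813$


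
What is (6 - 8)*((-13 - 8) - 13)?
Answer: 68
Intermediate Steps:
(6 - 8)*((-13 - 8) - 13) = -2*(-21 - 13) = -2*(-34) = 68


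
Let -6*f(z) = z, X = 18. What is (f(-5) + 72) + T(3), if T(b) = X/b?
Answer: 473/6 ≈ 78.833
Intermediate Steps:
f(z) = -z/6
T(b) = 18/b
(f(-5) + 72) + T(3) = (-1/6*(-5) + 72) + 18/3 = (5/6 + 72) + 18*(1/3) = 437/6 + 6 = 473/6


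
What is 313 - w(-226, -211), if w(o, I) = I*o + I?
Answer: -47162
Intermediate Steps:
w(o, I) = I + I*o
313 - w(-226, -211) = 313 - (-211)*(1 - 226) = 313 - (-211)*(-225) = 313 - 1*47475 = 313 - 47475 = -47162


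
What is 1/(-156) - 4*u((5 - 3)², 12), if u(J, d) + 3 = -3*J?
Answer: 9359/156 ≈ 59.994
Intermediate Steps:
u(J, d) = -3 - 3*J
1/(-156) - 4*u((5 - 3)², 12) = 1/(-156) - 4*(-3 - 3*(5 - 3)²) = -1/156 - 4*(-3 - 3*2²) = -1/156 - 4*(-3 - 3*4) = -1/156 - 4*(-3 - 12) = -1/156 - 4*(-15) = -1/156 + 60 = 9359/156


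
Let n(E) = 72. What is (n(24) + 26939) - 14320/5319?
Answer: 143657189/5319 ≈ 27008.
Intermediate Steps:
(n(24) + 26939) - 14320/5319 = (72 + 26939) - 14320/5319 = 27011 - 14320*1/5319 = 27011 - 14320/5319 = 143657189/5319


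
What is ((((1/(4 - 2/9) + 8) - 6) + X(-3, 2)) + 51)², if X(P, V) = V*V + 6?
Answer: 4626801/1156 ≈ 4002.4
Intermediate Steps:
X(P, V) = 6 + V² (X(P, V) = V² + 6 = 6 + V²)
((((1/(4 - 2/9) + 8) - 6) + X(-3, 2)) + 51)² = ((((1/(4 - 2/9) + 8) - 6) + (6 + 2²)) + 51)² = ((((1/(4 - 2*⅑) + 8) - 6) + (6 + 4)) + 51)² = ((((1/(4 - 2/9) + 8) - 6) + 10) + 51)² = ((((1/(34/9) + 8) - 6) + 10) + 51)² = ((((9/34 + 8) - 6) + 10) + 51)² = (((281/34 - 6) + 10) + 51)² = ((77/34 + 10) + 51)² = (417/34 + 51)² = (2151/34)² = 4626801/1156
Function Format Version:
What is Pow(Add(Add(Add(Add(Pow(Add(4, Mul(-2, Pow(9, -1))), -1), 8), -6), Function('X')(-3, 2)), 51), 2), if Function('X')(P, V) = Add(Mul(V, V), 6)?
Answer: Rational(4626801, 1156) ≈ 4002.4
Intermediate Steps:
Function('X')(P, V) = Add(6, Pow(V, 2)) (Function('X')(P, V) = Add(Pow(V, 2), 6) = Add(6, Pow(V, 2)))
Pow(Add(Add(Add(Add(Pow(Add(4, Mul(-2, Pow(9, -1))), -1), 8), -6), Function('X')(-3, 2)), 51), 2) = Pow(Add(Add(Add(Add(Pow(Add(4, Mul(-2, Pow(9, -1))), -1), 8), -6), Add(6, Pow(2, 2))), 51), 2) = Pow(Add(Add(Add(Add(Pow(Add(4, Mul(-2, Rational(1, 9))), -1), 8), -6), Add(6, 4)), 51), 2) = Pow(Add(Add(Add(Add(Pow(Add(4, Rational(-2, 9)), -1), 8), -6), 10), 51), 2) = Pow(Add(Add(Add(Add(Pow(Rational(34, 9), -1), 8), -6), 10), 51), 2) = Pow(Add(Add(Add(Add(Rational(9, 34), 8), -6), 10), 51), 2) = Pow(Add(Add(Add(Rational(281, 34), -6), 10), 51), 2) = Pow(Add(Add(Rational(77, 34), 10), 51), 2) = Pow(Add(Rational(417, 34), 51), 2) = Pow(Rational(2151, 34), 2) = Rational(4626801, 1156)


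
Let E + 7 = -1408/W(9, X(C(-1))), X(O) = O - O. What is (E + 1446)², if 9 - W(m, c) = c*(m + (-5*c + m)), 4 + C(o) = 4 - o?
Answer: 133240849/81 ≈ 1.6449e+6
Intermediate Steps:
C(o) = -o (C(o) = -4 + (4 - o) = -o)
X(O) = 0
W(m, c) = 9 - c*(-5*c + 2*m) (W(m, c) = 9 - c*(m + (-5*c + m)) = 9 - c*(m + (m - 5*c)) = 9 - c*(-5*c + 2*m))
E = -1471/9 (E = -7 - 1408/(9 + 5*0² - 2*0*9) = -7 - 1408/(9 + 5*0 + 0) = -7 - 1408/(9 + 0 + 0) = -7 - 1408/9 = -1471/9 ≈ -163.44)
(E + 1446)² = (-1471/9 + 1446)² = (11543/9)² = 133240849/81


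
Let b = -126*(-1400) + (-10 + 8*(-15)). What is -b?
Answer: -176270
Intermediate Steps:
b = 176270 (b = 176400 + (-10 - 120) = 176400 - 130 = 176270)
-b = -1*176270 = -176270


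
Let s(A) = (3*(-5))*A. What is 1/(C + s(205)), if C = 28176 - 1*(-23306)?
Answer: 1/48407 ≈ 2.0658e-5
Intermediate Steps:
C = 51482 (C = 28176 + 23306 = 51482)
s(A) = -15*A
1/(C + s(205)) = 1/(51482 - 15*205) = 1/(51482 - 3075) = 1/48407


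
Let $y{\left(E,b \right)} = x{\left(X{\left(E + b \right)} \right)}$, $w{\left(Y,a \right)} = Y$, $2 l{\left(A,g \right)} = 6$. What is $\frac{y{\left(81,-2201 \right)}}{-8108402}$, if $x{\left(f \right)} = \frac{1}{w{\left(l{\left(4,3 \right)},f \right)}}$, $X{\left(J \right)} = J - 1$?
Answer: $- \frac{1}{24325206} \approx -4.111 \cdot 10^{-8}$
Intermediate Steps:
$l{\left(A,g \right)} = 3$ ($l{\left(A,g \right)} = \frac{1}{2} \cdot 6 = 3$)
$X{\left(J \right)} = -1 + J$
$x{\left(f \right)} = \frac{1}{3}$
$y{\left(E,b \right)} = \frac{1}{3}$
$\frac{y{\left(81,-2201 \right)}}{-8108402} = \frac{1}{3 \left(-8108402\right)} = \frac{1}{3} \left(- \frac{1}{8108402}\right) = - \frac{1}{24325206}$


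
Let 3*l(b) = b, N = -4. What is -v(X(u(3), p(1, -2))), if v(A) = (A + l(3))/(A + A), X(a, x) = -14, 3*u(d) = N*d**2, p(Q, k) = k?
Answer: -13/28 ≈ -0.46429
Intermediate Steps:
l(b) = b/3
u(d) = -4*d**2/3 (u(d) = (-4*d**2)/3 = -4*d**2/3)
v(A) = (1 + A)/(2*A) (v(A) = (A + (1/3)*3)/(A + A) = (A + 1)/((2*A)) = (1 + A)*(1/(2*A)) = (1 + A)/(2*A))
-v(X(u(3), p(1, -2))) = -(1 - 14)/(2*(-14)) = -(-1)*(-13)/(2*14) = -1*13/28 = -13/28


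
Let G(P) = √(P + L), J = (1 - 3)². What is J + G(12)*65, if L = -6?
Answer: 4 + 65*√6 ≈ 163.22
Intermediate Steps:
J = 4 (J = (-2)² = 4)
G(P) = √(-6 + P) (G(P) = √(P - 6) = √(-6 + P))
J + G(12)*65 = 4 + √(-6 + 12)*65 = 4 + √6*65 = 4 + 65*√6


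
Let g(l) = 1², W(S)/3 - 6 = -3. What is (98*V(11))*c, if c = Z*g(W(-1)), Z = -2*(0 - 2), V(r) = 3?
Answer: 1176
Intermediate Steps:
Z = 4 (Z = -2*(-2) = 4)
W(S) = 9 (W(S) = 18 + 3*(-3) = 18 - 9 = 9)
g(l) = 1
c = 4 (c = 4*1 = 4)
(98*V(11))*c = (98*3)*4 = 294*4 = 1176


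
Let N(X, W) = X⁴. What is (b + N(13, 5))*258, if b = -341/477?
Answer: 1171600016/159 ≈ 7.3686e+6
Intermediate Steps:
b = -341/477 (b = -341*1/477 = -341/477 ≈ -0.71488)
(b + N(13, 5))*258 = (-341/477 + 13⁴)*258 = (-341/477 + 28561)*258 = (13623256/477)*258 = 1171600016/159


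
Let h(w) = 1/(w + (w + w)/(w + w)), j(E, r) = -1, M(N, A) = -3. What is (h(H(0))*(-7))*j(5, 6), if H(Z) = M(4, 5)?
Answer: -7/2 ≈ -3.5000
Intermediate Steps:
H(Z) = -3
h(w) = 1/(1 + w) (h(w) = 1/(w + (2*w)/((2*w))) = 1/(w + (2*w)*(1/(2*w))) = 1/(w + 1) = 1/(1 + w))
(h(H(0))*(-7))*j(5, 6) = (-7/(1 - 3))*(-1) = (-7/(-2))*(-1) = -½*(-7)*(-1) = (7/2)*(-1) = -7/2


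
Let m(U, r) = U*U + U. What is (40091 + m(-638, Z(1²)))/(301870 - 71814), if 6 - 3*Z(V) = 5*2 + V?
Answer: 446497/230056 ≈ 1.9408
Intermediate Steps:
Z(V) = -4/3 - V/3 (Z(V) = 2 - (5*2 + V)/3 = 2 - (10 + V)/3 = 2 + (-10/3 - V/3) = -4/3 - V/3)
m(U, r) = U + U² (m(U, r) = U² + U = U + U²)
(40091 + m(-638, Z(1²)))/(301870 - 71814) = (40091 - 638*(1 - 638))/(301870 - 71814) = (40091 - 638*(-637))/230056 = (40091 + 406406)*(1/230056) = 446497*(1/230056) = 446497/230056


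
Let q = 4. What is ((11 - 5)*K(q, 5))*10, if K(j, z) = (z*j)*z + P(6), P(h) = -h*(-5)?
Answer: 7800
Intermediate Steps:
P(h) = 5*h
K(j, z) = 30 + j*z**2 (K(j, z) = (z*j)*z + 5*6 = (j*z)*z + 30 = j*z**2 + 30 = 30 + j*z**2)
((11 - 5)*K(q, 5))*10 = ((11 - 5)*(30 + 4*5**2))*10 = (6*(30 + 4*25))*10 = (6*(30 + 100))*10 = (6*130)*10 = 780*10 = 7800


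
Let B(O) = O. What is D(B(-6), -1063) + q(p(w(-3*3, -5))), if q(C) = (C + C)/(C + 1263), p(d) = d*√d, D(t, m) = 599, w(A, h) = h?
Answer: 477790678/797647 - 6315*I*√5/797647 ≈ 599.0 - 0.017703*I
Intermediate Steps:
p(d) = d^(3/2)
q(C) = 2*C/(1263 + C) (q(C) = (2*C)/(1263 + C) = 2*C/(1263 + C))
D(B(-6), -1063) + q(p(w(-3*3, -5))) = 599 + 2*(-5)^(3/2)/(1263 + (-5)^(3/2)) = 599 + 2*(-5*I*√5)/(1263 - 5*I*√5) = 599 - 10*I*√5/(1263 - 5*I*√5)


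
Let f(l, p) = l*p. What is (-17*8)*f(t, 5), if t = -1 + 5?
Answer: -2720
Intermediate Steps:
t = 4
(-17*8)*f(t, 5) = (-17*8)*(4*5) = -136*20 = -2720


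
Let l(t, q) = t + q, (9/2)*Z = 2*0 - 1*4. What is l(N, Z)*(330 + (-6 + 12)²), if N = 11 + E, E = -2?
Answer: 8906/3 ≈ 2968.7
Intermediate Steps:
N = 9 (N = 11 - 2 = 9)
Z = -8/9 (Z = 2*(2*0 - 1*4)/9 = 2*(0 - 4)/9 = (2/9)*(-4) = -8/9 ≈ -0.88889)
l(t, q) = q + t
l(N, Z)*(330 + (-6 + 12)²) = (-8/9 + 9)*(330 + (-6 + 12)²) = 73*(330 + 6²)/9 = 73*(330 + 36)/9 = (73/9)*366 = 8906/3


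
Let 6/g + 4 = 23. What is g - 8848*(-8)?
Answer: 1344902/19 ≈ 70784.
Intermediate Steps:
g = 6/19 (g = 6/(-4 + 23) = 6/19 ≈ 0.31579)
g - 8848*(-8) = 6/19 - 8848*(-8) = 6/19 - 316*(-224) = 6/19 + 70784 = 1344902/19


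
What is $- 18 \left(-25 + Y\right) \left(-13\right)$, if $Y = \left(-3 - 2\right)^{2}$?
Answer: $0$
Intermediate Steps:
$Y = 25$ ($Y = \left(-5\right)^{2} = 25$)
$- 18 \left(-25 + Y\right) \left(-13\right) = - 18 \left(-25 + 25\right) \left(-13\right) = \left(-18\right) 0 \left(-13\right) = 0 \left(-13\right) = 0$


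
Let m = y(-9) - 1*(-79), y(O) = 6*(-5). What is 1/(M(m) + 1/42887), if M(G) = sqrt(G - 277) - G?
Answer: -45062700397/2417750872388 - 1839294769*I*sqrt(57)/2417750872388 ≈ -0.018638 - 0.0057435*I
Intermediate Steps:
y(O) = -30
m = 49 (m = -30 - 1*(-79) = -30 + 79 = 49)
M(G) = sqrt(-277 + G) - G
1/(M(m) + 1/42887) = 1/((sqrt(-277 + 49) - 1*49) + 1/42887) = 1/((sqrt(-228) - 49) + 1/42887) = 1/((2*I*sqrt(57) - 49) + 1/42887) = 1/((-49 + 2*I*sqrt(57)) + 1/42887) = 1/(-2101462/42887 + 2*I*sqrt(57))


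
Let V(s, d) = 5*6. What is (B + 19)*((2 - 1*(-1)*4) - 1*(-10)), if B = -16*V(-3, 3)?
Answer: -7376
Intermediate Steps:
V(s, d) = 30
B = -480 (B = -16*30 = -480)
(B + 19)*((2 - 1*(-1)*4) - 1*(-10)) = (-480 + 19)*((2 - 1*(-1)*4) - 1*(-10)) = -461*((2 + 1*4) + 10) = -461*((2 + 4) + 10) = -461*(6 + 10) = -461*16 = -7376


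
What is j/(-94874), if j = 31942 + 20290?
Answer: -26116/47437 ≈ -0.55054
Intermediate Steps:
j = 52232
j/(-94874) = 52232/(-94874) = 52232*(-1/94874) = -26116/47437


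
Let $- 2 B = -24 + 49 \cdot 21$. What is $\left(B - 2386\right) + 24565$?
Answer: $\frac{43353}{2} \approx 21677.0$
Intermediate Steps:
$B = - \frac{1005}{2}$ ($B = - \frac{-24 + 49 \cdot 21}{2} = - \frac{-24 + 1029}{2} = \left(- \frac{1}{2}\right) 1005 = - \frac{1005}{2} \approx -502.5$)
$\left(B - 2386\right) + 24565 = \left(- \frac{1005}{2} - 2386\right) + 24565 = - \frac{5777}{2} + 24565 = \frac{43353}{2}$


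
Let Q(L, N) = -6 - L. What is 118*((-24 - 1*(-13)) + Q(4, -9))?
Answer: -2478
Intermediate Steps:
118*((-24 - 1*(-13)) + Q(4, -9)) = 118*((-24 - 1*(-13)) + (-6 - 1*4)) = 118*((-24 + 13) + (-6 - 4)) = 118*(-11 - 10) = 118*(-21) = -2478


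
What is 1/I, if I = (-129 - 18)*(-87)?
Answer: 1/12789 ≈ 7.8192e-5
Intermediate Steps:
I = 12789 (I = -147*(-87) = 12789)
1/I = 1/12789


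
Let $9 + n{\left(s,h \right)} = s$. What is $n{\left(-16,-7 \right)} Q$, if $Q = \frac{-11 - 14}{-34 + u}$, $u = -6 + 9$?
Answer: $- \frac{625}{31} \approx -20.161$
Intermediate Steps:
$u = 3$
$n{\left(s,h \right)} = -9 + s$
$Q = \frac{25}{31}$ ($Q = \frac{-11 - 14}{-34 + 3} = - \frac{25}{-31} = \left(-25\right) \left(- \frac{1}{31}\right) = \frac{25}{31} \approx 0.80645$)
$n{\left(-16,-7 \right)} Q = \left(-9 - 16\right) \frac{25}{31} = \left(-25\right) \frac{25}{31} = - \frac{625}{31}$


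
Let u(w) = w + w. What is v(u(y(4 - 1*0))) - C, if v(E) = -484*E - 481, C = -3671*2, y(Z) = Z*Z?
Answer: -8627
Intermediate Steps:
y(Z) = Z²
u(w) = 2*w
C = -7342
v(E) = -481 - 484*E
v(u(y(4 - 1*0))) - C = (-481 - 968*(4 - 1*0)²) - 1*(-7342) = (-481 - 968*(4 + 0)²) + 7342 = (-481 - 968*4²) + 7342 = (-481 - 968*16) + 7342 = (-481 - 484*32) + 7342 = (-481 - 15488) + 7342 = -15969 + 7342 = -8627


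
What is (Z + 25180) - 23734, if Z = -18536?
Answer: -17090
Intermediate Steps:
(Z + 25180) - 23734 = (-18536 + 25180) - 23734 = 6644 - 23734 = -17090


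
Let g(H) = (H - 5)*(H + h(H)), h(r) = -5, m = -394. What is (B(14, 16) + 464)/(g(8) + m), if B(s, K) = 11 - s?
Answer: -461/385 ≈ -1.1974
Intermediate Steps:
g(H) = (-5 + H)² (g(H) = (H - 5)*(H - 5) = (-5 + H)*(-5 + H) = (-5 + H)²)
(B(14, 16) + 464)/(g(8) + m) = ((11 - 1*14) + 464)/((25 + 8² - 10*8) - 394) = ((11 - 14) + 464)/((25 + 64 - 80) - 394) = (-3 + 464)/(9 - 394) = 461/(-385) = 461*(-1/385) = -461/385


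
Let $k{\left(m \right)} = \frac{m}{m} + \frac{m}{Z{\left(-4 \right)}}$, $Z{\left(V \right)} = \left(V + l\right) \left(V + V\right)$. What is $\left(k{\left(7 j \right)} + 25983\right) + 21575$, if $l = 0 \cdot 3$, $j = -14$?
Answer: $\frac{760895}{16} \approx 47556.0$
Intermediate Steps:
$l = 0$
$Z{\left(V \right)} = 2 V^{2}$ ($Z{\left(V \right)} = \left(V + 0\right) \left(V + V\right) = V 2 V = 2 V^{2}$)
$k{\left(m \right)} = 1 + \frac{m}{32}$ ($k{\left(m \right)} = \frac{m}{m} + \frac{m}{2 \left(-4\right)^{2}} = 1 + \frac{m}{2 \cdot 16} = 1 + \frac{m}{32}$)
$\left(k{\left(7 j \right)} + 25983\right) + 21575 = \left(\left(1 + \frac{7 \left(-14\right)}{32}\right) + 25983\right) + 21575 = \left(\left(1 + \frac{1}{32} \left(-98\right)\right) + 25983\right) + 21575 = \left(\left(1 - \frac{49}{16}\right) + 25983\right) + 21575 = \left(- \frac{33}{16} + 25983\right) + 21575 = \frac{415695}{16} + 21575 = \frac{760895}{16}$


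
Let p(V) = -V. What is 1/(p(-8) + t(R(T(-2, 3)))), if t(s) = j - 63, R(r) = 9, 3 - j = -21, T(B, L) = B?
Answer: -1/31 ≈ -0.032258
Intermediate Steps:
j = 24 (j = 3 - 1*(-21) = 3 + 21 = 24)
t(s) = -39 (t(s) = 24 - 63 = -39)
1/(p(-8) + t(R(T(-2, 3)))) = 1/(-1*(-8) - 39) = 1/(8 - 39) = 1/(-31) = -1/31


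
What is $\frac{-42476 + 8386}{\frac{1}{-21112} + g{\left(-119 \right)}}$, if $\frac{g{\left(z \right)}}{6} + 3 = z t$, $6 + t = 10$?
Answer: $\frac{719708080}{60675889} \approx 11.862$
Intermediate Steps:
$t = 4$ ($t = -6 + 10 = 4$)
$g{\left(z \right)} = -18 + 24 z$ ($g{\left(z \right)} = -18 + 6 z 4 = -18 + 6 \cdot 4 z = -18 + 24 z$)
$\frac{-42476 + 8386}{\frac{1}{-21112} + g{\left(-119 \right)}} = \frac{-42476 + 8386}{\frac{1}{-21112} + \left(-18 + 24 \left(-119\right)\right)} = - \frac{34090}{- \frac{1}{21112} - 2874} = - \frac{34090}{- \frac{60675889}{21112}} = \left(-34090\right) \left(- \frac{21112}{60675889}\right) = \frac{719708080}{60675889}$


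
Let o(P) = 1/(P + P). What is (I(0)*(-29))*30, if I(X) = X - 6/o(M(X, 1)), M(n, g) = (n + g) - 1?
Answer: 0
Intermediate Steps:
M(n, g) = -1 + g + n (M(n, g) = (g + n) - 1 = -1 + g + n)
o(P) = 1/(2*P)
I(X) = -11*X (I(X) = X - 6*2*X = X - 12*X = -11*X)
(I(0)*(-29))*30 = (-11*0*(-29))*30 = (0*(-29))*30 = 0*30 = 0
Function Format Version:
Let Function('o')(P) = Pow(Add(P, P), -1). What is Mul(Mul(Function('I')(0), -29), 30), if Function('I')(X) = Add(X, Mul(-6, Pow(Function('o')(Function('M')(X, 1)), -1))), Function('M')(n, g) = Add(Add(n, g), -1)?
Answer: 0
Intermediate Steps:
Function('M')(n, g) = Add(-1, g, n) (Function('M')(n, g) = Add(Add(g, n), -1) = Add(-1, g, n))
Function('o')(P) = Mul(Rational(1, 2), Pow(P, -1)) (Function('o')(P) = Pow(Mul(2, P), -1) = Mul(Rational(1, 2), Pow(P, -1)))
Function('I')(X) = Mul(-11, X) (Function('I')(X) = Add(X, Mul(-6, Pow(Mul(Rational(1, 2), Pow(Add(-1, 1, X), -1)), -1))) = Add(X, Mul(-6, Pow(Mul(Rational(1, 2), Pow(X, -1)), -1))) = Add(X, Mul(-6, Mul(2, X))) = Add(X, Mul(-12, X)) = Mul(-11, X))
Mul(Mul(Function('I')(0), -29), 30) = Mul(Mul(Mul(-11, 0), -29), 30) = Mul(Mul(0, -29), 30) = Mul(0, 30) = 0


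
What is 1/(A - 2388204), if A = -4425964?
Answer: -1/6814168 ≈ -1.4675e-7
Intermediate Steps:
1/(A - 2388204) = 1/(-4425964 - 2388204) = 1/(-6814168) = -1/6814168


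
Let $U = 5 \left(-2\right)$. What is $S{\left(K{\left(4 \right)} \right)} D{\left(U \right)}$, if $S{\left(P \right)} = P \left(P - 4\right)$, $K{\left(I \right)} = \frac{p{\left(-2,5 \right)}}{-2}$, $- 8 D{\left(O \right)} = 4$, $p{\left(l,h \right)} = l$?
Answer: $\frac{3}{2} \approx 1.5$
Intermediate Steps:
$U = -10$
$D{\left(O \right)} = - \frac{1}{2}$ ($D{\left(O \right)} = \left(- \frac{1}{8}\right) 4 = - \frac{1}{2}$)
$K{\left(I \right)} = 1$ ($K{\left(I \right)} = - \frac{2}{-2} = \left(-2\right) \left(- \frac{1}{2}\right) = 1$)
$S{\left(P \right)} = P \left(-4 + P\right)$
$S{\left(K{\left(4 \right)} \right)} D{\left(U \right)} = 1 \left(-4 + 1\right) \left(- \frac{1}{2}\right) = 1 \left(-3\right) \left(- \frac{1}{2}\right) = \left(-3\right) \left(- \frac{1}{2}\right) = \frac{3}{2}$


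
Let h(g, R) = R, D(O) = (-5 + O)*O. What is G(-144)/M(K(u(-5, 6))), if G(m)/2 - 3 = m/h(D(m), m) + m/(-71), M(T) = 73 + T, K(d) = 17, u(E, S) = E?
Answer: 428/3195 ≈ 0.13396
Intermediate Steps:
D(O) = O*(-5 + O)
G(m) = 8 - 2*m/71 (G(m) = 6 + 2*(m/m + m/(-71)) = 6 + 2*(1 + m*(-1/71)) = 6 + 2*(1 - m/71) = 6 + (2 - 2*m/71) = 8 - 2*m/71)
G(-144)/M(K(u(-5, 6))) = (8 - 2/71*(-144))/(73 + 17) = (8 + 288/71)/90 = (856/71)*(1/90) = 428/3195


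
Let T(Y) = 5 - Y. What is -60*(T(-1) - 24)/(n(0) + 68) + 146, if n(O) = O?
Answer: 2752/17 ≈ 161.88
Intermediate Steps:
-60*(T(-1) - 24)/(n(0) + 68) + 146 = -60*((5 - 1*(-1)) - 24)/(0 + 68) + 146 = -60*((5 + 1) - 24)/68 + 146 = -60*(6 - 24)/68 + 146 = -(-1080)/68 + 146 = -60*(-9/34) + 146 = 270/17 + 146 = 2752/17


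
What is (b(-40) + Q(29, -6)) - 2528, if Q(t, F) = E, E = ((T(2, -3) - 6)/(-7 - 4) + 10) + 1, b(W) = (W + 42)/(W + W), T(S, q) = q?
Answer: -1107131/440 ≈ -2516.2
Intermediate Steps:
b(W) = (42 + W)/(2*W) (b(W) = (42 + W)/((2*W)) = (42 + W)*(1/(2*W)) = (42 + W)/(2*W))
E = 130/11 (E = ((-3 - 6)/(-7 - 4) + 10) + 1 = (-9/(-11) + 10) + 1 = (-9*(-1/11) + 10) + 1 = (9/11 + 10) + 1 = 119/11 + 1 = 130/11 ≈ 11.818)
Q(t, F) = 130/11
(b(-40) + Q(29, -6)) - 2528 = ((1/2)*(42 - 40)/(-40) + 130/11) - 2528 = ((1/2)*(-1/40)*2 + 130/11) - 2528 = (-1/40 + 130/11) - 2528 = 5189/440 - 2528 = -1107131/440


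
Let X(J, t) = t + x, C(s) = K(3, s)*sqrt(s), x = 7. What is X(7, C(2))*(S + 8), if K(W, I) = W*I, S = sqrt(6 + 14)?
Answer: 2*(4 + sqrt(5))*(7 + 6*sqrt(2)) ≈ 193.13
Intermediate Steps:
S = 2*sqrt(5) (S = sqrt(20) = 2*sqrt(5) ≈ 4.4721)
K(W, I) = I*W
C(s) = 3*s**(3/2) (C(s) = (s*3)*sqrt(s) = (3*s)*sqrt(s) = 3*s**(3/2))
X(J, t) = 7 + t (X(J, t) = t + 7 = 7 + t)
X(7, C(2))*(S + 8) = (7 + 3*2**(3/2))*(2*sqrt(5) + 8) = (7 + 3*(2*sqrt(2)))*(8 + 2*sqrt(5)) = (7 + 6*sqrt(2))*(8 + 2*sqrt(5))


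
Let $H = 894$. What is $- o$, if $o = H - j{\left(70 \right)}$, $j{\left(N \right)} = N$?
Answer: $-824$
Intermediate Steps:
$o = 824$ ($o = 894 - 70 = 824$)
$- o = \left(-1\right) 824 = -824$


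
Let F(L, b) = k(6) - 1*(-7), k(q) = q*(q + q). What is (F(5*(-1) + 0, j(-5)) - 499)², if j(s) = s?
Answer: 176400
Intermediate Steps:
k(q) = 2*q² (k(q) = q*(2*q) = 2*q²)
F(L, b) = 79 (F(L, b) = 2*6² - 1*(-7) = 2*36 + 7 = 72 + 7 = 79)
(F(5*(-1) + 0, j(-5)) - 499)² = (79 - 499)² = (-420)² = 176400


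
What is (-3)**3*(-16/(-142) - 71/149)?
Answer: 103923/10579 ≈ 9.8235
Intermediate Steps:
(-3)**3*(-16/(-142) - 71/149) = -27*(-16*(-1/142) - 71*1/149) = -27*(8/71 - 71/149) = -27*(-3849/10579) = 103923/10579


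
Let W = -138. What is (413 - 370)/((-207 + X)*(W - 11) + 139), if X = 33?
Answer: 43/26065 ≈ 0.0016497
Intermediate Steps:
(413 - 370)/((-207 + X)*(W - 11) + 139) = (413 - 370)/((-207 + 33)*(-138 - 11) + 139) = 43/(-174*(-149) + 139) = 43/(25926 + 139) = 43/26065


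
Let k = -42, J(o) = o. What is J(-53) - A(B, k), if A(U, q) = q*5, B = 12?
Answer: 157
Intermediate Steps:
A(U, q) = 5*q
J(-53) - A(B, k) = -53 - 5*(-42) = -53 - 1*(-210) = -53 + 210 = 157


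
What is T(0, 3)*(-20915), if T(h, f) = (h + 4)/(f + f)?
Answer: -41830/3 ≈ -13943.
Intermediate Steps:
T(h, f) = (4 + h)/(2*f) (T(h, f) = (4 + h)/((2*f)) = (4 + h)*(1/(2*f)) = (4 + h)/(2*f))
T(0, 3)*(-20915) = ((½)*(4 + 0)/3)*(-20915) = ((½)*(⅓)*4)*(-20915) = (⅔)*(-20915) = -41830/3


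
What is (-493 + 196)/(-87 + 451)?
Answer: -297/364 ≈ -0.81593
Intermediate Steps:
(-493 + 196)/(-87 + 451) = -297/364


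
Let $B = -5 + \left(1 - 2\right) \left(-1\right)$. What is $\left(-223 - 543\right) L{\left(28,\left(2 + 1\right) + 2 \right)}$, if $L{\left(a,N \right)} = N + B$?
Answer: $-766$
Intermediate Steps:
$B = -4$ ($B = -5 + \left(1 - 2\right) \left(-1\right) = -5 - -1 = -5 + 1 = -4$)
$L{\left(a,N \right)} = -4 + N$ ($L{\left(a,N \right)} = N - 4 = -4 + N$)
$\left(-223 - 543\right) L{\left(28,\left(2 + 1\right) + 2 \right)} = \left(-223 - 543\right) \left(-4 + \left(\left(2 + 1\right) + 2\right)\right) = - 766 \left(-4 + \left(3 + 2\right)\right) = - 766 \left(-4 + 5\right) = \left(-766\right) 1 = -766$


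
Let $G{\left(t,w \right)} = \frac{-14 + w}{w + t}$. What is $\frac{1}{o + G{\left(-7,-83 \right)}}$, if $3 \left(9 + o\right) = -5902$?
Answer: $- \frac{90}{177773} \approx -0.00050626$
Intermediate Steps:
$o = - \frac{5929}{3}$ ($o = -9 + \frac{1}{3} \left(-5902\right) = -9 - \frac{5902}{3} = - \frac{5929}{3} \approx -1976.3$)
$G{\left(t,w \right)} = \frac{-14 + w}{t + w}$
$\frac{1}{o + G{\left(-7,-83 \right)}} = \frac{1}{- \frac{5929}{3} + \frac{-14 - 83}{-7 - 83}} = \frac{1}{- \frac{5929}{3} + \frac{1}{-90} \left(-97\right)} = \frac{1}{- \frac{5929}{3} - - \frac{97}{90}} = \frac{1}{- \frac{5929}{3} + \frac{97}{90}} = \frac{1}{- \frac{177773}{90}} = - \frac{90}{177773}$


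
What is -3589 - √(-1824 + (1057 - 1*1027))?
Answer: -3589 - I*√1794 ≈ -3589.0 - 42.356*I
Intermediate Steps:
-3589 - √(-1824 + (1057 - 1*1027)) = -3589 - √(-1824 + (1057 - 1027)) = -3589 - √(-1824 + 30) = -3589 - √(-1794) = -3589 - I*√1794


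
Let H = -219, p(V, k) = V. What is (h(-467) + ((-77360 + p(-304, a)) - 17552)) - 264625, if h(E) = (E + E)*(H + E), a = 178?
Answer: 280883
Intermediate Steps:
h(E) = 2*E*(-219 + E) (h(E) = (E + E)*(-219 + E) = (2*E)*(-219 + E) = 2*E*(-219 + E))
(h(-467) + ((-77360 + p(-304, a)) - 17552)) - 264625 = (2*(-467)*(-219 - 467) + ((-77360 - 304) - 17552)) - 264625 = (2*(-467)*(-686) + (-77664 - 17552)) - 264625 = (640724 - 95216) - 264625 = 545508 - 264625 = 280883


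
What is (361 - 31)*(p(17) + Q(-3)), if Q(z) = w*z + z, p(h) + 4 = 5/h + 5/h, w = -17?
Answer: 250140/17 ≈ 14714.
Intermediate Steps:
p(h) = -4 + 10/h (p(h) = -4 + (5/h + 5/h) = -4 + 10/h)
Q(z) = -16*z (Q(z) = -17*z + z = -16*z)
(361 - 31)*(p(17) + Q(-3)) = (361 - 31)*((-4 + 10/17) - 16*(-3)) = 330*((-4 + 10*(1/17)) + 48) = 330*((-4 + 10/17) + 48) = 330*(-58/17 + 48) = 330*(758/17) = 250140/17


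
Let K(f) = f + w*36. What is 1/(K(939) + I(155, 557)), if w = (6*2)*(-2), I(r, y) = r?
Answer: 1/230 ≈ 0.0043478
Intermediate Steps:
w = -24 (w = 12*(-2) = -24)
K(f) = -864 + f (K(f) = f - 24*36 = f - 864 = -864 + f)
1/(K(939) + I(155, 557)) = 1/((-864 + 939) + 155) = 1/(75 + 155) = 1/230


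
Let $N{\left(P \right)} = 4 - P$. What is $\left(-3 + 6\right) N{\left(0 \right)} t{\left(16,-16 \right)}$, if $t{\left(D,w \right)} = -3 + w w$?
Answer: $3036$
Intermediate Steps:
$t{\left(D,w \right)} = -3 + w^{2}$
$\left(-3 + 6\right) N{\left(0 \right)} t{\left(16,-16 \right)} = \left(-3 + 6\right) \left(4 - 0\right) \left(-3 + \left(-16\right)^{2}\right) = 3 \left(4 + 0\right) \left(-3 + 256\right) = 3 \cdot 4 \cdot 253 = 12 \cdot 253 = 3036$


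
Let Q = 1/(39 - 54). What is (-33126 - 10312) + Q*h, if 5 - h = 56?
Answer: -217173/5 ≈ -43435.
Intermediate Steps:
h = -51 (h = 5 - 1*56 = 5 - 56 = -51)
Q = -1/15 (Q = 1/(-15) = -1/15 ≈ -0.066667)
(-33126 - 10312) + Q*h = (-33126 - 10312) - 1/15*(-51) = -43438 + 17/5 = -217173/5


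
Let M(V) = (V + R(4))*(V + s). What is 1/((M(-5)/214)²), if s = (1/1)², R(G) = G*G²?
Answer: 11449/13924 ≈ 0.82225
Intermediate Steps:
R(G) = G³
s = 1 (s = 1² = 1)
M(V) = (1 + V)*(64 + V) (M(V) = (V + 4³)*(V + 1) = (V + 64)*(1 + V) = (64 + V)*(1 + V) = (1 + V)*(64 + V))
1/((M(-5)/214)²) = 1/(((64 + (-5)² + 65*(-5))/214)²) = 1/(((64 + 25 - 325)*(1/214))²) = 1/((-236*1/214)²) = 1/((-118/107)²) = 1/(13924/11449) = 11449/13924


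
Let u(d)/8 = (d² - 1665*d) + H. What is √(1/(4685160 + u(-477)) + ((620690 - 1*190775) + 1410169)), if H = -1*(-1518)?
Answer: √76210377957176260290/6435588 ≈ 1356.5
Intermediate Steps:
H = 1518
u(d) = 12144 - 13320*d + 8*d² (u(d) = 8*((d² - 1665*d) + 1518) = 8*(1518 + d² - 1665*d) = 12144 - 13320*d + 8*d²)
√(1/(4685160 + u(-477)) + ((620690 - 1*190775) + 1410169)) = √(1/(4685160 + (12144 - 13320*(-477) + 8*(-477)²)) + ((620690 - 1*190775) + 1410169)) = √(1/(4685160 + (12144 + 6353640 + 8*227529)) + ((620690 - 190775) + 1410169)) = √(1/(4685160 + (12144 + 6353640 + 1820232)) + (429915 + 1410169)) = √(1/(4685160 + 8186016) + 1840084) = √(1/12871176 + 1840084) = √(23684045018785/12871176) = √76210377957176260290/6435588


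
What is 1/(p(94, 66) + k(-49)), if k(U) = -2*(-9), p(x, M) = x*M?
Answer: 1/6222 ≈ 0.00016072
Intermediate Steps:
p(x, M) = M*x
k(U) = 18
1/(p(94, 66) + k(-49)) = 1/(66*94 + 18) = 1/(6204 + 18) = 1/6222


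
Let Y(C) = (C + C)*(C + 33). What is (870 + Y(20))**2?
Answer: 8940100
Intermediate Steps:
Y(C) = 2*C*(33 + C) (Y(C) = (2*C)*(33 + C) = 2*C*(33 + C))
(870 + Y(20))**2 = (870 + 2*20*(33 + 20))**2 = (870 + 2*20*53)**2 = (870 + 2120)**2 = 2990**2 = 8940100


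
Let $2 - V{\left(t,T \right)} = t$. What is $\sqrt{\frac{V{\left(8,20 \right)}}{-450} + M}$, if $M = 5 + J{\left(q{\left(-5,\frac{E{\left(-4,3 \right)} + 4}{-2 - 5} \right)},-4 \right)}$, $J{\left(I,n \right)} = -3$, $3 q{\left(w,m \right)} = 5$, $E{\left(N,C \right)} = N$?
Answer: $\frac{\sqrt{453}}{15} \approx 1.4189$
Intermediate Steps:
$q{\left(w,m \right)} = \frac{5}{3}$ ($q{\left(w,m \right)} = \frac{1}{3} \cdot 5 = \frac{5}{3}$)
$V{\left(t,T \right)} = 2 - t$
$M = 2$ ($M = 5 - 3 = 2$)
$\sqrt{\frac{V{\left(8,20 \right)}}{-450} + M} = \sqrt{\frac{2 - 8}{-450} + 2} = \sqrt{\left(2 - 8\right) \left(- \frac{1}{450}\right) + 2} = \sqrt{\left(-6\right) \left(- \frac{1}{450}\right) + 2} = \sqrt{\frac{1}{75} + 2} = \sqrt{\frac{151}{75}} = \frac{\sqrt{453}}{15}$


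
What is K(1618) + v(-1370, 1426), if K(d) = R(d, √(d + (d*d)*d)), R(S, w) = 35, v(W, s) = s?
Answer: 1461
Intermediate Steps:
K(d) = 35
K(1618) + v(-1370, 1426) = 35 + 1426 = 1461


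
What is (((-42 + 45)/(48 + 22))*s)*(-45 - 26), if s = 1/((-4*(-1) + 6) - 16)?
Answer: 71/140 ≈ 0.50714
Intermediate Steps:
s = -⅙ (s = 1/((4 + 6) - 16) = 1/(10 - 16) = 1/(-6) = -⅙ ≈ -0.16667)
(((-42 + 45)/(48 + 22))*s)*(-45 - 26) = (((-42 + 45)/(48 + 22))*(-⅙))*(-45 - 26) = ((3/70)*(-⅙))*(-71) = -1/140*(-71) = 71/140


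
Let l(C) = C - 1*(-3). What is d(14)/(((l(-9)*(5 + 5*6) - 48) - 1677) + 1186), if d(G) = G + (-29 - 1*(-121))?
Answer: -106/749 ≈ -0.14152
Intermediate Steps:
l(C) = 3 + C (l(C) = C + 3 = 3 + C)
d(G) = 92 + G (d(G) = G + (-29 + 121) = G + 92 = 92 + G)
d(14)/(((l(-9)*(5 + 5*6) - 48) - 1677) + 1186) = (92 + 14)/((((3 - 9)*(5 + 5*6) - 48) - 1677) + 1186) = 106/(((-6*(5 + 30) - 48) - 1677) + 1186) = 106/(((-6*35 - 48) - 1677) + 1186) = 106/(((-210 - 48) - 1677) + 1186) = 106/((-258 - 1677) + 1186) = 106/(-1935 + 1186) = 106/(-749) = 106*(-1/749) = -106/749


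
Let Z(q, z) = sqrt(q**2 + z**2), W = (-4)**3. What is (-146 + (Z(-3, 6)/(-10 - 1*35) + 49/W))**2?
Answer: 3970284301/184320 + 3131*sqrt(5)/160 ≈ 21584.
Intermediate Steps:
W = -64
(-146 + (Z(-3, 6)/(-10 - 1*35) + 49/W))**2 = (-146 + (sqrt((-3)**2 + 6**2)/(-10 - 1*35) + 49/(-64)))**2 = (-146 + (sqrt(9 + 36)/(-10 - 35) + 49*(-1/64)))**2 = (-146 + (sqrt(45)/(-45) - 49/64))**2 = (-146 + ((3*sqrt(5))*(-1/45) - 49/64))**2 = (-146 + (-sqrt(5)/15 - 49/64))**2 = (-146 + (-49/64 - sqrt(5)/15))**2 = (-9393/64 - sqrt(5)/15)**2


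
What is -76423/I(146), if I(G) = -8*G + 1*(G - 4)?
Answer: 76423/1026 ≈ 74.486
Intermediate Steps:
I(G) = -4 - 7*G (I(G) = -8*G + 1*(-4 + G) = -8*G + (-4 + G) = -4 - 7*G)
-76423/I(146) = -76423/(-4 - 7*146) = -76423/(-4 - 1022) = -76423/(-1026) = -76423*(-1/1026) = 76423/1026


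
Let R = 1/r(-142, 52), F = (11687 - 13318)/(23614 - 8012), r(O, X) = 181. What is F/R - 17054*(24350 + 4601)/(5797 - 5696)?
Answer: -7703210799419/1575802 ≈ -4.8884e+6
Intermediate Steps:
F = -1631/15602 ≈ -0.10454
R = 1/181 ≈ 0.0055249
F/R - 17054*(24350 + 4601)/(5797 - 5696) = -1631/(15602*1/181) - 17054*(24350 + 4601)/(5797 - 5696) = -1631/15602*181 - 17054/(101/28951) = -295211/15602 - 17054/(101*(1/28951)) = -295211/15602 - 17054/101/28951 = -295211/15602 - 17054*28951/101 = -295211/15602 - 493730354/101 = -7703210799419/1575802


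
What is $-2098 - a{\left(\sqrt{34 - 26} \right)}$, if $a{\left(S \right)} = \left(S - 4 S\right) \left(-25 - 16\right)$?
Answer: $-2098 - 246 \sqrt{2} \approx -2445.9$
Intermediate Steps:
$a{\left(S \right)} = 123 S$ ($a{\left(S \right)} = - 3 S \left(-41\right) = 123 S$)
$-2098 - a{\left(\sqrt{34 - 26} \right)} = -2098 - 123 \sqrt{34 - 26} = -2098 - 123 \sqrt{8} = -2098 - 123 \cdot 2 \sqrt{2} = -2098 - 246 \sqrt{2}$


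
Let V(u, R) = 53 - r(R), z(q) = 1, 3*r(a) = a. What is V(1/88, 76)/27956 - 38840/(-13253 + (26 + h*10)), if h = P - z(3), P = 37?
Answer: 1086167027/359709852 ≈ 3.0196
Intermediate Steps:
r(a) = a/3
V(u, R) = 53 - R/3
h = 36 (h = 37 - 1*1 = 37 - 1 = 36)
V(1/88, 76)/27956 - 38840/(-13253 + (26 + h*10)) = (53 - ⅓*76)/27956 - 38840/(-13253 + (26 + 36*10)) = (53 - 76/3)*(1/27956) - 38840/(-13253 + (26 + 360)) = (83/3)*(1/27956) - 38840/(-13253 + 386) = 83/83868 - 38840/(-12867) = 83/83868 - 38840*(-1/12867) = 83/83868 + 38840/12867 = 1086167027/359709852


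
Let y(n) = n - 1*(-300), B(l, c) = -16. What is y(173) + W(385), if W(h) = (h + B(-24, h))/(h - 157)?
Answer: 36071/76 ≈ 474.62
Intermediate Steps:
y(n) = 300 + n (y(n) = n + 300 = 300 + n)
W(h) = (-16 + h)/(-157 + h) (W(h) = (h - 16)/(h - 157) = (-16 + h)/(-157 + h))
y(173) + W(385) = (300 + 173) + (-16 + 385)/(-157 + 385) = 473 + 369/228 = 473 + (1/228)*369 = 473 + 123/76 = 36071/76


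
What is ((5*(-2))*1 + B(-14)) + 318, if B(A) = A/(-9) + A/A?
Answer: 2795/9 ≈ 310.56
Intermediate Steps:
B(A) = 1 - A/9 (B(A) = A*(-⅑) + 1 = -A/9 + 1 = 1 - A/9)
((5*(-2))*1 + B(-14)) + 318 = ((5*(-2))*1 + (1 - ⅑*(-14))) + 318 = (-10*1 + (1 + 14/9)) + 318 = (-10 + 23/9) + 318 = -67/9 + 318 = 2795/9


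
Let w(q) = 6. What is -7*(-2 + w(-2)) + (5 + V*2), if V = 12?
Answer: 1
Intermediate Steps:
-7*(-2 + w(-2)) + (5 + V*2) = -7*(-2 + 6) + (5 + 12*2) = -7*4 + (5 + 24) = -28 + 29 = 1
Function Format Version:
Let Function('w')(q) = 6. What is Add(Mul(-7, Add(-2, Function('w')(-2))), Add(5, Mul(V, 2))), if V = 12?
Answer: 1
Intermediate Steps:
Add(Mul(-7, Add(-2, Function('w')(-2))), Add(5, Mul(V, 2))) = Add(Mul(-7, Add(-2, 6)), Add(5, Mul(12, 2))) = Add(Mul(-7, 4), Add(5, 24)) = Add(-28, 29) = 1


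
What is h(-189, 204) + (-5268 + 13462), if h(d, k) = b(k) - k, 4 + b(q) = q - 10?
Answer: 8180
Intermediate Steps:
b(q) = -14 + q (b(q) = -4 + (q - 10) = -4 + (-10 + q) = -14 + q)
h(d, k) = -14 (h(d, k) = (-14 + k) - k = -14)
h(-189, 204) + (-5268 + 13462) = -14 + (-5268 + 13462) = -14 + 8194 = 8180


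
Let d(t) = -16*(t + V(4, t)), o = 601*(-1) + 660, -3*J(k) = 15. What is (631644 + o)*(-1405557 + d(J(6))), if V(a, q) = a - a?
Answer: -887844037331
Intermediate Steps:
V(a, q) = 0
J(k) = -5 (J(k) = -⅓*15 = -5)
o = 59 (o = -601 + 660 = 59)
d(t) = -16*t (d(t) = -16*(t + 0) = -16*t)
(631644 + o)*(-1405557 + d(J(6))) = (631644 + 59)*(-1405557 - 16*(-5)) = 631703*(-1405557 + 80) = 631703*(-1405477) = -887844037331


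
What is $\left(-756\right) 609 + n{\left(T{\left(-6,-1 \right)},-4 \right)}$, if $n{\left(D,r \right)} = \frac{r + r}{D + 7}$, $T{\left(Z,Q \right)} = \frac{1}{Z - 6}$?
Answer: $- \frac{38213628}{83} \approx -4.6041 \cdot 10^{5}$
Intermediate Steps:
$T{\left(Z,Q \right)} = \frac{1}{-6 + Z}$
$n{\left(D,r \right)} = \frac{2 r}{7 + D}$
$\left(-756\right) 609 + n{\left(T{\left(-6,-1 \right)},-4 \right)} = \left(-756\right) 609 + 2 \left(-4\right) \frac{1}{7 + \frac{1}{-6 - 6}} = -460404 + 2 \left(-4\right) \frac{1}{7 + \frac{1}{-12}} = -460404 + 2 \left(-4\right) \frac{1}{7 - \frac{1}{12}} = -460404 + 2 \left(-4\right) \frac{1}{\frac{83}{12}} = -460404 + 2 \left(-4\right) \frac{12}{83} = -460404 - \frac{96}{83} = - \frac{38213628}{83}$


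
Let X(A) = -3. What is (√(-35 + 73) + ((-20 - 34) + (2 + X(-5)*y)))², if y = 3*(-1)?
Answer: (43 - √38)² ≈ 1356.9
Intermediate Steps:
y = -3
(√(-35 + 73) + ((-20 - 34) + (2 + X(-5)*y)))² = (√(-35 + 73) + ((-20 - 34) + (2 - 3*(-3))))² = (√38 + (-54 + (2 + 9)))² = (√38 + (-54 + 11))² = (√38 - 43)² = (-43 + √38)²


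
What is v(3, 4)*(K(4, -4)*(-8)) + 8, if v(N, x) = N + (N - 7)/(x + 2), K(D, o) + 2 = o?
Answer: 120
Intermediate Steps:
K(D, o) = -2 + o
v(N, x) = N + (-7 + N)/(2 + x)
v(3, 4)*(K(4, -4)*(-8)) + 8 = ((-7 + 3*3 + 3*4)/(2 + 4))*((-2 - 4)*(-8)) + 8 = ((-7 + 9 + 12)/6)*(-6*(-8)) + 8 = ((⅙)*14)*48 + 8 = (7/3)*48 + 8 = 112 + 8 = 120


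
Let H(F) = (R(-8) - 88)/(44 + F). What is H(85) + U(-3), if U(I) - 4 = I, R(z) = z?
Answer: 11/43 ≈ 0.25581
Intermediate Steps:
U(I) = 4 + I
H(F) = -96/(44 + F) (H(F) = (-8 - 88)/(44 + F) = -96/(44 + F))
H(85) + U(-3) = -96/(44 + 85) + (4 - 3) = -96/129 + 1 = -96*1/129 + 1 = -32/43 + 1 = 11/43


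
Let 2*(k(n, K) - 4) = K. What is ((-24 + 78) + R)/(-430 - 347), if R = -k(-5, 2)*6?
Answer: -8/259 ≈ -0.030888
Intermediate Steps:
k(n, K) = 4 + K/2
R = -30 (R = -(4 + (1/2)*2)*6 = -(4 + 1)*6 = -1*5*6 = -5*6 = -30)
((-24 + 78) + R)/(-430 - 347) = ((-24 + 78) - 30)/(-430 - 347) = (54 - 30)/(-777) = 24*(-1/777) = -8/259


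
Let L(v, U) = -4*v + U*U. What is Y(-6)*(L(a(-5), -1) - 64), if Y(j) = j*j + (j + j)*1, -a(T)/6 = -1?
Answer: -2088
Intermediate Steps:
a(T) = 6 (a(T) = -6*(-1) = 6)
Y(j) = j² + 2*j (Y(j) = j² + (2*j)*1 = j² + 2*j)
L(v, U) = U² - 4*v (L(v, U) = -4*v + U² = U² - 4*v)
Y(-6)*(L(a(-5), -1) - 64) = (-6*(2 - 6))*(((-1)² - 4*6) - 64) = (-6*(-4))*((1 - 24) - 64) = 24*(-23 - 64) = 24*(-87) = -2088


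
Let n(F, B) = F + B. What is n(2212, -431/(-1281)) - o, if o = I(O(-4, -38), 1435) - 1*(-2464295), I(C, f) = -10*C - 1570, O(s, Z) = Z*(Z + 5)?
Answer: -3135852982/1281 ≈ -2.4480e+6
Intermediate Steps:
O(s, Z) = Z*(5 + Z)
I(C, f) = -1570 - 10*C
o = 2450185 (o = (-1570 - (-380)*(5 - 38)) - 1*(-2464295) = (-1570 - (-380)*(-33)) + 2464295 = (-1570 - 10*1254) + 2464295 = (-1570 - 12540) + 2464295 = -14110 + 2464295 = 2450185)
n(F, B) = B + F
n(2212, -431/(-1281)) - o = (-431/(-1281) + 2212) - 1*2450185 = (-431*(-1/1281) + 2212) - 2450185 = (431/1281 + 2212) - 2450185 = 2834003/1281 - 2450185 = -3135852982/1281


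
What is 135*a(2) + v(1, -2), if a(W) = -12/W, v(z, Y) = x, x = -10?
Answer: -820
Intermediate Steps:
v(z, Y) = -10
135*a(2) + v(1, -2) = 135*(-12/2) - 10 = 135*(-12*1/2) - 10 = 135*(-6) - 10 = -810 - 10 = -820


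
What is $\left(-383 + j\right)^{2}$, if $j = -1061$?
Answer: $2085136$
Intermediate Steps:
$\left(-383 + j\right)^{2} = \left(-383 - 1061\right)^{2} = \left(-1444\right)^{2} = 2085136$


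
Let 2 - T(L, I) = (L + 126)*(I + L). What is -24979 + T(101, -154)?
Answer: -12946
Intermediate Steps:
T(L, I) = 2 - (126 + L)*(I + L) (T(L, I) = 2 - (L + 126)*(I + L) = 2 - (126 + L)*(I + L))
-24979 + T(101, -154) = -24979 + (2 - 1*101² - 126*(-154) - 126*101 - 1*(-154)*101) = -24979 + (2 - 1*10201 + 19404 - 12726 + 15554) = -24979 + (2 - 10201 + 19404 - 12726 + 15554) = -24979 + 12033 = -12946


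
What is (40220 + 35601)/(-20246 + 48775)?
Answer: 75821/28529 ≈ 2.6577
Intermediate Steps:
(40220 + 35601)/(-20246 + 48775) = 75821/28529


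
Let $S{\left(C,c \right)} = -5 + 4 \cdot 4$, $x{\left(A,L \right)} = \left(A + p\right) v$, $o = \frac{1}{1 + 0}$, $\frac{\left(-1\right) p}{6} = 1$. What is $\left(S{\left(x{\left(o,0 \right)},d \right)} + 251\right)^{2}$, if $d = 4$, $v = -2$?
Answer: $68644$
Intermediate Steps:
$p = -6$ ($p = \left(-6\right) 1 = -6$)
$o = 1$ ($o = 1^{-1} = 1$)
$x{\left(A,L \right)} = 12 - 2 A$ ($x{\left(A,L \right)} = \left(A - 6\right) \left(-2\right) = \left(-6 + A\right) \left(-2\right) = 12 - 2 A$)
$S{\left(C,c \right)} = 11$ ($S{\left(C,c \right)} = -5 + 16 = 11$)
$\left(S{\left(x{\left(o,0 \right)},d \right)} + 251\right)^{2} = \left(11 + 251\right)^{2} = 262^{2} = 68644$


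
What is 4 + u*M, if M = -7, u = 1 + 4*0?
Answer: -3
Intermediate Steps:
u = 1 (u = 1 + 0 = 1)
4 + u*M = 4 + 1*(-7) = 4 - 7 = -3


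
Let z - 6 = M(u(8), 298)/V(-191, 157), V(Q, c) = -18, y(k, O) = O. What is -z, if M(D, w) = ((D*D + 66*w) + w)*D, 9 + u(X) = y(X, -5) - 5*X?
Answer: -68652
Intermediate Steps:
u(X) = -14 - 5*X (u(X) = -9 + (-5 - 5*X) = -14 - 5*X)
M(D, w) = D*(D² + 67*w) (M(D, w) = ((D² + 66*w) + w)*D = (D² + 67*w)*D = D*(D² + 67*w))
z = 68652 (z = 6 + ((-14 - 5*8)*((-14 - 5*8)² + 67*298))/(-18) = 6 + ((-14 - 40)*((-14 - 40)² + 19966))*(-1/18) = 6 - 54*((-54)² + 19966)*(-1/18) = 6 - 54*(2916 + 19966)*(-1/18) = 6 - 54*22882*(-1/18) = 6 - 1235628*(-1/18) = 6 + 68646 = 68652)
-z = -1*68652 = -68652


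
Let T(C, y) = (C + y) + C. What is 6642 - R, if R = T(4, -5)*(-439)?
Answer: 7959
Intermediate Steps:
T(C, y) = y + 2*C
R = -1317 (R = (-5 + 2*4)*(-439) = (-5 + 8)*(-439) = 3*(-439) = -1317)
6642 - R = 6642 - 1*(-1317) = 6642 + 1317 = 7959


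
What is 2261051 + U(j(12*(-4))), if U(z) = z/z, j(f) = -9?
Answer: 2261052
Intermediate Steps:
U(z) = 1
2261051 + U(j(12*(-4))) = 2261051 + 1 = 2261052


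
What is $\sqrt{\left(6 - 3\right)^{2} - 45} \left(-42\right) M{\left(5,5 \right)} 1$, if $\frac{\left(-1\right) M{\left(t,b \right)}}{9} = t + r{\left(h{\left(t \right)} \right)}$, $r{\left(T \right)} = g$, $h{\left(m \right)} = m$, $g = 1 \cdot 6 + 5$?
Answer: $36288 i \approx 36288.0 i$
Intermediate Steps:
$g = 11$ ($g = 6 + 5 = 11$)
$r{\left(T \right)} = 11$
$M{\left(t,b \right)} = -99 - 9 t$ ($M{\left(t,b \right)} = - 9 \left(t + 11\right) = - 9 \left(11 + t\right) = -99 - 9 t$)
$\sqrt{\left(6 - 3\right)^{2} - 45} \left(-42\right) M{\left(5,5 \right)} 1 = \sqrt{\left(6 - 3\right)^{2} - 45} \left(-42\right) \left(-99 - 45\right) 1 = \sqrt{3^{2} - 45} \left(-42\right) \left(-99 - 45\right) 1 = \sqrt{9 - 45} \left(-42\right) \left(\left(-144\right) 1\right) = \sqrt{-36} \left(-42\right) \left(-144\right) = 6 i \left(-42\right) \left(-144\right) = - 252 i \left(-144\right) = 36288 i$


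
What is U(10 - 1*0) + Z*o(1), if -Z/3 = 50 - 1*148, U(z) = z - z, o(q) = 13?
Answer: 3822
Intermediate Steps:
U(z) = 0
Z = 294 (Z = -3*(50 - 1*148) = -3*(50 - 148) = -3*(-98) = 294)
U(10 - 1*0) + Z*o(1) = 0 + 294*13 = 0 + 3822 = 3822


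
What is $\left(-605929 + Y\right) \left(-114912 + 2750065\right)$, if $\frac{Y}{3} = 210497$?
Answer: $67359780986$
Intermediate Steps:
$Y = 631491$ ($Y = 3 \cdot 210497 = 631491$)
$\left(-605929 + Y\right) \left(-114912 + 2750065\right) = \left(-605929 + 631491\right) \left(-114912 + 2750065\right) = 25562 \cdot 2635153 = 67359780986$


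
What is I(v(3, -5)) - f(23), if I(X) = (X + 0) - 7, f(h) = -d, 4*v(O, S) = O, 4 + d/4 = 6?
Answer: 7/4 ≈ 1.7500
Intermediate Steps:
d = 8 (d = -16 + 4*6 = -16 + 24 = 8)
v(O, S) = O/4
f(h) = -8 (f(h) = -1*8 = -8)
I(X) = -7 + X (I(X) = X - 7 = -7 + X)
I(v(3, -5)) - f(23) = (-7 + (1/4)*3) - 1*(-8) = (-7 + 3/4) + 8 = -25/4 + 8 = 7/4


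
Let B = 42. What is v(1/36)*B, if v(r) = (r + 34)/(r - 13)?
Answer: -51450/467 ≈ -110.17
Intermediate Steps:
v(r) = (34 + r)/(-13 + r)
v(1/36)*B = ((34 + 1/36)/(-13 + 1/36))*42 = ((1225/36)/(-467/36))*42 = -36/467*1225/36*42 = -1225/467*42 = -51450/467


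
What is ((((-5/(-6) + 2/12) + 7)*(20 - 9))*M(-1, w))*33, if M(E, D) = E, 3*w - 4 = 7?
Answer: -2904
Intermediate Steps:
w = 11/3 (w = 4/3 + (⅓)*7 = 4/3 + 7/3 = 11/3 ≈ 3.6667)
((((-5/(-6) + 2/12) + 7)*(20 - 9))*M(-1, w))*33 = ((((-5/(-6) + 2/12) + 7)*(20 - 9))*(-1))*33 = ((((-5*(-⅙) + 2*(1/12)) + 7)*11)*(-1))*33 = ((((⅚ + ⅙) + 7)*11)*(-1))*33 = (((1 + 7)*11)*(-1))*33 = ((8*11)*(-1))*33 = (88*(-1))*33 = -88*33 = -2904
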